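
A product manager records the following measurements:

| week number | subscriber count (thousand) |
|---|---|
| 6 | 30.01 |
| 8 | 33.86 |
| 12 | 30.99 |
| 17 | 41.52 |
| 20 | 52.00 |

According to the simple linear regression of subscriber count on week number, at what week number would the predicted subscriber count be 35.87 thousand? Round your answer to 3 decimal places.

n = 5, Σx = 63, Σy = 188.38, Σxy = 2568.66, Σx² = 933
Sxx = Σx² − (Σx)²/n = 933 − 793.8 = 139.2
Sxy = Σxy − (Σx)(Σy)/n = 2568.66 − 2373.588 = 195.072
b = Sxy/Sxx = 195.072/139.2 = 1.401379
a = ȳ − b·x̄ = 37.676 − 1.401379·12.6 = 20.018621
Set a + b·x = 35.87: x = (35.87 − 20.018621) / 1.401379 = 11.311270

11.311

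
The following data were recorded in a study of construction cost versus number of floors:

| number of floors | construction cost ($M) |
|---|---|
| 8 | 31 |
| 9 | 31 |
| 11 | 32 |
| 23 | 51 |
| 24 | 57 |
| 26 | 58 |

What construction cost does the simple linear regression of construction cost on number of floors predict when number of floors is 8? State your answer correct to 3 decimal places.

29.292

n = 6, Σx = 101, Σy = 260, Σxy = 4928, Σx² = 2047
Sxx = Σx² − (Σx)²/n = 2047 − 1700.166667 = 346.833333
Sxy = Σxy − (Σx)(Σy)/n = 4928 − 4376.666667 = 551.333333
b = Sxy/Sxx = 551.333333/346.833333 = 1.589620
a = ȳ − b·x̄ = 43.333333 − 1.589620·16.833333 = 16.574724
ŷ(8) = a + b·8 = 16.574724 + 1.589620·8 = 29.291687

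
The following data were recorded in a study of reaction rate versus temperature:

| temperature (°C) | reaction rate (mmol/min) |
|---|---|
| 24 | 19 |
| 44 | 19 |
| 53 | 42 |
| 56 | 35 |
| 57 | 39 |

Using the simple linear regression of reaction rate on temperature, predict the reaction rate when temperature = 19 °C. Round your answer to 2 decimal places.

12.61

n = 5, Σx = 234, Σy = 154, Σxy = 7701, Σx² = 11706
Sxx = Σx² − (Σx)²/n = 11706 − 10951.2 = 754.8
Sxy = Σxy − (Σx)(Σy)/n = 7701 − 7207.2 = 493.8
b = Sxy/Sxx = 493.8/754.8 = 0.654213
a = ȳ − b·x̄ = 30.8 − 0.654213·46.8 = 0.182830
ŷ(19) = a + b·19 = 0.182830 + 0.654213·19 = 12.612878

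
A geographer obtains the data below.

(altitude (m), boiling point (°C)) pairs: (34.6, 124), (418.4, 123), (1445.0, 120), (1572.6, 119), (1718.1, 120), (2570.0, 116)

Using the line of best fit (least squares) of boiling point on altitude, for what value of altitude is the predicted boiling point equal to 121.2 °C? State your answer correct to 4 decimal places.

n = 6, Σx = 7758.7, Σy = 722, Σxy = 920585, Σx² = 14294119.09
Sxx = Σx² − (Σx)²/n = 14294119.09 − 10032904.281667 = 4261214.808333
Sxy = Σxy − (Σx)(Σy)/n = 920585 − 933630.233333 = -13045.233333
b = Sxy/Sxx = -13045.233333/4261214.808333 = -0.003061
a = ȳ − b·x̄ = 120.333333 − (-0.003061)·1293.116667 = 124.292066
Set a + b·x = 121.2: x = (121.2 − 124.292066) / (-0.003061) = 1010.020708

1010.0207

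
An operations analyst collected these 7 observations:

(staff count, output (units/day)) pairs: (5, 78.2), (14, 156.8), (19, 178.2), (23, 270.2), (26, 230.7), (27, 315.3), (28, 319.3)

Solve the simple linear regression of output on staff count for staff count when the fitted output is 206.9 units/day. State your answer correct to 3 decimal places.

n = 7, Σx = 142, Σy = 1548.7, Σxy = 35638.3, Σx² = 3300
Sxx = Σx² − (Σx)²/n = 3300 − 2880.571429 = 419.428571
Sxy = Σxy − (Σx)(Σy)/n = 35638.3 − 31416.485714 = 4221.814286
b = Sxy/Sxx = 4221.814286/419.428571 = 10.065634
a = ȳ − b·x̄ = 221.242857 − 10.065634·20.285714 = 17.054292
Set a + b·x = 206.9: x = (206.9 − 17.054292) / 10.065634 = 18.860781

18.861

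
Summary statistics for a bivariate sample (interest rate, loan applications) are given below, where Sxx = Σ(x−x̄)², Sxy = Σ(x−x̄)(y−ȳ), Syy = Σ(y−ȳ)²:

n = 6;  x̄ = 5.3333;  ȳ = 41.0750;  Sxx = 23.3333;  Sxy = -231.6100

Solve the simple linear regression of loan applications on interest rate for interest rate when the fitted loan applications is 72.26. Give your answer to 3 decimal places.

2.192

b = Sxy/Sxx = -231.61/23.3333 = -9.926157
a = ȳ − b·x̄ = 41.075 − (-9.926157)·5.3333 = 94.014173
Set a + b·x = 72.26: x = (72.26 − 94.014173) / (-9.926157) = 2.191601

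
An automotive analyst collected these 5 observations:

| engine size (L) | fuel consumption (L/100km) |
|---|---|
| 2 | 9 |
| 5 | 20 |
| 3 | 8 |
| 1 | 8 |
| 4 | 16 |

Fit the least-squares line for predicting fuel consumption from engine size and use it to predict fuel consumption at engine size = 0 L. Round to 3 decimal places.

2.900

n = 5, Σx = 15, Σy = 61, Σxy = 214, Σx² = 55
Sxx = Σx² − (Σx)²/n = 55 − 45 = 10
Sxy = Σxy − (Σx)(Σy)/n = 214 − 183 = 31
b = Sxy/Sxx = 31/10 = 3.1
a = ȳ − b·x̄ = 12.2 − 3.1·3 = 2.9
ŷ(0) = a + b·0 = 2.9 + 3.1·0 = 2.9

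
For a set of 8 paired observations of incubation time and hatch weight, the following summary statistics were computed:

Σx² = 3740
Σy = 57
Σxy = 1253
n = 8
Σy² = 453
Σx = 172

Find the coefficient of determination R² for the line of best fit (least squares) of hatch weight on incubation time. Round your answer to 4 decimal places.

Sxx = Σx² − (Σx)²/n = 3740 − 3698 = 42
Sxy = Σxy − (Σx)(Σy)/n = 1253 − 1225.5 = 27.5
Syy = Σy² − (Σy)²/n = 453 − 406.125 = 46.875
R² = Sxy²/(Sxx·Syy) = (27.5)²/(42·46.875) = 0.384127

0.3841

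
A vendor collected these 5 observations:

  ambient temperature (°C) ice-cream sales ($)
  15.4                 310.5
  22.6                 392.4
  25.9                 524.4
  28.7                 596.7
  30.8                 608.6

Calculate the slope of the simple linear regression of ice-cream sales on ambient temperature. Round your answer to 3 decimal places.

n = 5, Σx = 123.4, Σy = 2432.6, Σxy = 63102.07, Σx² = 3191.06
Sxx = Σx² − (Σx)²/n = 3191.06 − 3045.512 = 145.548
Sxy = Σxy − (Σx)(Σy)/n = 63102.07 − 60036.568 = 3065.502
b = Sxy/Sxx = 3065.502/145.548 = 21.061794

21.062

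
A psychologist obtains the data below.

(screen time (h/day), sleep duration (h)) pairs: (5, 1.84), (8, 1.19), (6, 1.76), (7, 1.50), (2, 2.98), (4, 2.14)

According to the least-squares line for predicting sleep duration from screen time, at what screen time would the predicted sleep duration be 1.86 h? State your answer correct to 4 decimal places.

5.4817

n = 6, Σx = 32, Σy = 11.41, Σxy = 54.3, Σx² = 194
Sxx = Σx² − (Σx)²/n = 194 − 170.666667 = 23.333333
Sxy = Σxy − (Σx)(Σy)/n = 54.3 − 60.853333 = -6.553333
b = Sxy/Sxx = -6.553333/23.333333 = -0.280857
a = ȳ − b·x̄ = 1.901667 − (-0.280857)·5.333333 = 3.399571
Set a + b·x = 1.86: x = (1.86 − 3.399571) / (-0.280857) = 5.481689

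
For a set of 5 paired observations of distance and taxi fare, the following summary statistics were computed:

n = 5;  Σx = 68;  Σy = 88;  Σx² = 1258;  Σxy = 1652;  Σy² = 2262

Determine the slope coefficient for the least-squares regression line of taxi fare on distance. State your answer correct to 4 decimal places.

Sxx = Σx² − (Σx)²/n = 1258 − 924.8 = 333.2
Sxy = Σxy − (Σx)(Σy)/n = 1652 − 1196.8 = 455.2
b = Sxy/Sxx = 455.2/333.2 = 1.366146

1.3661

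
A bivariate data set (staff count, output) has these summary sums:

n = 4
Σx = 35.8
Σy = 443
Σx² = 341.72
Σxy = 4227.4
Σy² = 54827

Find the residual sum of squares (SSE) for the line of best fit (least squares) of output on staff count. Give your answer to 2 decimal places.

2530.00

Sxx = Σx² − (Σx)²/n = 341.72 − 320.41 = 21.31
Sxy = Σxy − (Σx)(Σy)/n = 4227.4 − 3964.85 = 262.55
Syy = Σy² − (Σy)²/n = 54827 − 49062.25 = 5764.75
b = Sxy/Sxx = 262.55/21.31 = 12.320507
SSE = Syy − b·Sxy = 5764.75 − 12.320507·262.55 = 2530.000939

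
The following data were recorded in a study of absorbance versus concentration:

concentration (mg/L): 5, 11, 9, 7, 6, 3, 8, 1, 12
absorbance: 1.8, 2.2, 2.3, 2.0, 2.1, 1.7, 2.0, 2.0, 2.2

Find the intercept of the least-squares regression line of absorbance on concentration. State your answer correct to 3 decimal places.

n = 9, Σx = 62, Σy = 18.3, Σxy = 130, Σx² = 530
Sxx = Σx² − (Σx)²/n = 530 − 427.111111 = 102.888889
Sxy = Σxy − (Σx)(Σy)/n = 130 − 126.066667 = 3.933333
b = Sxy/Sxx = 3.933333/102.888889 = 0.038229
a = ȳ − b·x̄ = 2.033333 − 0.038229·6.888889 = 1.769978

1.770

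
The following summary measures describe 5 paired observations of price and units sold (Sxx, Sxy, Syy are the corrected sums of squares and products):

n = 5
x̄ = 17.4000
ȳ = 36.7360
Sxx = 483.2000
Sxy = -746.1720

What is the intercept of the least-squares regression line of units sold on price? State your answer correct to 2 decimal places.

63.61

b = Sxy/Sxx = -746.172/483.2 = -1.544230
a = ȳ − b·x̄ = 36.736 − (-1.544230)·17.4 = 63.605604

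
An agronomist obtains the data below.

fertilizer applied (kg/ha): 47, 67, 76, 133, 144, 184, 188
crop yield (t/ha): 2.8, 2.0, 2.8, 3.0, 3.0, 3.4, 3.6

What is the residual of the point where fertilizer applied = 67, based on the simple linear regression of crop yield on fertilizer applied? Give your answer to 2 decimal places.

-0.56

n = 7, Σx = 839, Σy = 20.6, Σxy = 2611.8, Σx² = 120099
Sxx = Σx² − (Σx)²/n = 120099 − 100560.142857 = 19538.857143
Sxy = Σxy − (Σx)(Σy)/n = 2611.8 − 2469.057143 = 142.742857
b = Sxy/Sxx = 142.742857/19538.857143 = 0.007306
a = ȳ − b·x̄ = 2.942857 − 0.007306·119.857143 = 2.067230
ŷ(67) = 2.067230 + 0.007306·67 = 2.556705
residual = y − ŷ = 2.0 − 2.556705 = -0.556705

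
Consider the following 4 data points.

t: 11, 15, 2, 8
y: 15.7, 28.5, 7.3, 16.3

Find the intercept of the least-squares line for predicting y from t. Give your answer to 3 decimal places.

3.450

n = 4, Σx = 36, Σy = 67.8, Σxy = 745.2, Σx² = 414
Sxx = Σx² − (Σx)²/n = 414 − 324 = 90
Sxy = Σxy − (Σx)(Σy)/n = 745.2 − 610.2 = 135
b = Sxy/Sxx = 135/90 = 1.5
a = ȳ − b·x̄ = 16.95 − 1.5·9 = 3.45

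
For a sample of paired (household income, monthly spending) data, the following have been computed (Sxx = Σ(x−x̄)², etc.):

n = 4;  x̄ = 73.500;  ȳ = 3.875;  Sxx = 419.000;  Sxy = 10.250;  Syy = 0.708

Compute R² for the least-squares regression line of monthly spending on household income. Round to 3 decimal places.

R² = Sxy²/(Sxx·Syy) = (10.25)²/(419·0.708) = 0.354161

0.354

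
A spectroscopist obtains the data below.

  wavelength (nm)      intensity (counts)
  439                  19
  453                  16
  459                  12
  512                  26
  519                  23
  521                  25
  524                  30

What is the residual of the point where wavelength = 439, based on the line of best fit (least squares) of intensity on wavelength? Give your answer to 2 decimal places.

n = 7, Σx = 3427, Σy = 151, Σxy = 75091, Σx² = 1686133
Sxx = Σx² − (Σx)²/n = 1686133 − 1677761.285714 = 8371.714286
Sxy = Σxy − (Σx)(Σy)/n = 75091 − 73925.285714 = 1165.714286
b = Sxy/Sxx = 1165.714286/8371.714286 = 0.139244
a = ȳ − b·x̄ = 21.571429 − 0.139244·489.571429 = -46.598649
ŷ(439) = -46.598649 + 0.139244·439 = 14.529641
residual = y − ŷ = 19 − 14.529641 = 4.470359

4.47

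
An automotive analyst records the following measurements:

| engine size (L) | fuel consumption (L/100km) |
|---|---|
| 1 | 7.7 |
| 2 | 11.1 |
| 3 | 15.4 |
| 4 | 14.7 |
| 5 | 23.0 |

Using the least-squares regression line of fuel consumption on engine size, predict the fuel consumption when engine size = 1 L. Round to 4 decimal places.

7.5400

n = 5, Σx = 15, Σy = 71.9, Σxy = 249.9, Σx² = 55
Sxx = Σx² − (Σx)²/n = 55 − 45 = 10
Sxy = Σxy − (Σx)(Σy)/n = 249.9 − 215.7 = 34.2
b = Sxy/Sxx = 34.2/10 = 3.42
a = ȳ − b·x̄ = 14.38 − 3.42·3 = 4.12
ŷ(1) = a + b·1 = 4.12 + 3.42·1 = 7.54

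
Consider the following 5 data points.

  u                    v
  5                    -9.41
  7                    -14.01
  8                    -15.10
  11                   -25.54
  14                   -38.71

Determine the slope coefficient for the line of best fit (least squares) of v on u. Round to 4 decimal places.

-3.2774

n = 5, Σx = 45, Σy = -102.77, Σxy = -1088.8, Σx² = 455
Sxx = Σx² − (Σx)²/n = 455 − 405 = 50
Sxy = Σxy − (Σx)(Σy)/n = -1088.8 − (-924.93) = -163.87
b = Sxy/Sxx = -163.87/50 = -3.2774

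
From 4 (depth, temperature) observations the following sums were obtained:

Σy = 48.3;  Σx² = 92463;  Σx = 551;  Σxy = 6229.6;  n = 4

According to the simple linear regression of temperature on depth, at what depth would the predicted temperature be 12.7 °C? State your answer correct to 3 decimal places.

Sxx = Σx² − (Σx)²/n = 92463 − 75900.25 = 16562.75
Sxy = Σxy − (Σx)(Σy)/n = 6229.6 − 6653.325 = -423.725
b = Sxy/Sxx = -423.725/16562.75 = -0.025583
a = ȳ − b·x̄ = 12.075 − (-0.025583)·137.75 = 15.599060
Set a + b·x = 12.7: x = (12.7 − 15.599060) / (-0.025583) = 113.319724

113.320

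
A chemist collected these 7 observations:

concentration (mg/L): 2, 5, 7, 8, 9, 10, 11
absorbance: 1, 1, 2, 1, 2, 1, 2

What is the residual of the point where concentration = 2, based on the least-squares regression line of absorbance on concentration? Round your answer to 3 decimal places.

n = 7, Σx = 52, Σy = 10, Σxy = 79, Σx² = 444
Sxx = Σx² − (Σx)²/n = 444 − 386.285714 = 57.714286
Sxy = Σxy − (Σx)(Σy)/n = 79 − 74.285714 = 4.714286
b = Sxy/Sxx = 4.714286/57.714286 = 0.081683
a = ȳ − b·x̄ = 1.428571 − 0.081683·7.428571 = 0.821782
ŷ(2) = 0.821782 + 0.081683·2 = 0.985149
residual = y − ŷ = 1 − 0.985149 = 0.014851

0.015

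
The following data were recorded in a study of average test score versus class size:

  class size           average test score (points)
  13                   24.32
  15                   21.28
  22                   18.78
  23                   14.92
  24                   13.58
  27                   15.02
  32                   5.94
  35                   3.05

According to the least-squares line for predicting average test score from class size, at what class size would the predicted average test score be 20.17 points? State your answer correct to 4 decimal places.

17.8650

n = 8, Σx = 191, Σy = 116.89, Σxy = 2419.97, Σx² = 4961
Sxx = Σx² − (Σx)²/n = 4961 − 4560.125 = 400.875
Sxy = Σxy − (Σx)(Σy)/n = 2419.97 − 2790.74875 = -370.77875
b = Sxy/Sxx = -370.77875/400.875 = -0.924924
a = ȳ − b·x̄ = 14.61125 − (-0.924924)·23.875 = 36.693801
Set a + b·x = 20.17: x = (20.17 − 36.693801) / (-0.924924) = 17.865044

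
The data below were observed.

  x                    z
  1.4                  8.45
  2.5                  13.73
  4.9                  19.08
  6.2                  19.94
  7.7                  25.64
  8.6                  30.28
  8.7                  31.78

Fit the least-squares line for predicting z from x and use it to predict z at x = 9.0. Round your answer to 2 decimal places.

n = 7, Σx = 40, Σy = 148.9, Σxy = 997.597, Σx² = 279.6
Sxx = Σx² − (Σx)²/n = 279.6 − 228.571429 = 51.028571
Sxy = Σxy − (Σx)(Σy)/n = 997.597 − 850.857143 = 146.739857
b = Sxy/Sxx = 146.739857/51.028571 = 2.875641
a = ȳ − b·x̄ = 21.271429 − 2.875641·5.714286 = 4.839194
ŷ(9.0) = a + b·9.0 = 4.839194 + 2.875641·9 = 30.719964

30.72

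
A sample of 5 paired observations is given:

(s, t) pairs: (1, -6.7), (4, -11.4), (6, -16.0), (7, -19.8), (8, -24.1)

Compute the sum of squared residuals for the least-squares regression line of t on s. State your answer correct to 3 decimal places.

n = 5, Σx = 26, Σy = -78, Σxy = -479.7, Σx² = 166, Σy² = 1403.7
Sxx = Σx² − (Σx)²/n = 166 − 135.2 = 30.8
Sxy = Σxy − (Σx)(Σy)/n = -479.7 − (-405.6) = -74.1
Syy = Σy² − (Σy)²/n = 1403.7 − 1216.8 = 186.9
b = Sxy/Sxx = -74.1/30.8 = -2.405844
SSE = Syy − b·Sxy = 186.9 − (-2.405844)·(-74.1) = 8.626948

8.627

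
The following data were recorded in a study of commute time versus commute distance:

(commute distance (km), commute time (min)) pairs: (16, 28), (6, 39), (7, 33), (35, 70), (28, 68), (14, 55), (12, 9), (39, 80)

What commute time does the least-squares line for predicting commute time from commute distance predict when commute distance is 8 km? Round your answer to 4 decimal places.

29.5569

n = 8, Σx = 157, Σy = 382, Σxy = 9265, Σx² = 4211
Sxx = Σx² − (Σx)²/n = 4211 − 3081.125 = 1129.875
Sxy = Σxy − (Σx)(Σy)/n = 9265 − 7496.75 = 1768.25
b = Sxy/Sxx = 1768.25/1129.875 = 1.564996
a = ȳ − b·x̄ = 47.75 − 1.564996·19.625 = 17.036951
ŷ(8) = a + b·8 = 17.036951 + 1.564996·8 = 29.556920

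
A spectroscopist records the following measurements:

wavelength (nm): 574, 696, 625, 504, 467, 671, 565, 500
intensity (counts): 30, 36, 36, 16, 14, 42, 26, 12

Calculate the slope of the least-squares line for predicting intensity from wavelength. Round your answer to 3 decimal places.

0.129

n = 8, Σx = 4602, Σy = 212, Σxy = 128250, Σx² = 2696088
Sxx = Σx² − (Σx)²/n = 2696088 − 2647300.5 = 48787.5
Sxy = Σxy − (Σx)(Σy)/n = 128250 − 121953 = 6297
b = Sxy/Sxx = 6297/48787.5 = 0.129070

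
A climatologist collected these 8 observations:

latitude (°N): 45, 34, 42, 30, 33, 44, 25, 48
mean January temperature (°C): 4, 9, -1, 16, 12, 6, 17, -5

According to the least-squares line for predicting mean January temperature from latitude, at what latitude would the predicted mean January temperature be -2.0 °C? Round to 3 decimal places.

48.232

n = 8, Σx = 301, Σy = 58, Σxy = 1769, Σx² = 11799
Sxx = Σx² − (Σx)²/n = 11799 − 11325.125 = 473.875
Sxy = Σxy − (Σx)(Σy)/n = 1769 − 2182.25 = -413.25
b = Sxy/Sxx = -413.25/473.875 = -0.872065
a = ȳ − b·x̄ = 7.25 − (-0.872065)·37.625 = 40.061461
Set a + b·x = -2.0: x = (-2.0 − 40.061461) / (-0.872065) = 48.232002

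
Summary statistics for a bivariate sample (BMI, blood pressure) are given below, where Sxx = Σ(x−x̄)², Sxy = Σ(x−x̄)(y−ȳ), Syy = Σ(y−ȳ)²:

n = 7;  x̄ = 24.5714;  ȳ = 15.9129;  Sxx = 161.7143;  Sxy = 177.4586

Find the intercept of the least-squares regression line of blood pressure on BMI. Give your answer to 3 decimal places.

b = Sxy/Sxx = 177.4586/161.7143 = 1.097359
a = ȳ − b·x̄ = 15.9129 − 1.097359·24.5714 = -11.050740

-11.051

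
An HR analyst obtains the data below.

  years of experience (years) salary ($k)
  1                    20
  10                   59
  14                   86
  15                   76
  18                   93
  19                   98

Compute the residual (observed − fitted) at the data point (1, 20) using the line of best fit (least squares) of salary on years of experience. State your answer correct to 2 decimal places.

n = 6, Σx = 77, Σy = 432, Σxy = 6490, Σx² = 1207
Sxx = Σx² − (Σx)²/n = 1207 − 988.166667 = 218.833333
Sxy = Σxy − (Σx)(Σy)/n = 6490 − 5544 = 946
b = Sxy/Sxx = 946/218.833333 = 4.322925
a = ȳ − b·x̄ = 72 − 4.322925·12.833333 = 16.522468
ŷ(1) = 16.522468 + 4.322925·1 = 20.845392
residual = y − ŷ = 20 − 20.845392 = -0.845392

-0.85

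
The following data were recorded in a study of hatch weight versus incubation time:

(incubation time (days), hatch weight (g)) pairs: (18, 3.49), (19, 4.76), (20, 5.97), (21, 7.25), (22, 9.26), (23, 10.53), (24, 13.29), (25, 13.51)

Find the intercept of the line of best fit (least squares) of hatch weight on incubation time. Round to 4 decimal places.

n = 8, Σx = 172, Σy = 68.06, Σxy = 1527.53, Σx² = 3740
Sxx = Σx² − (Σx)²/n = 3740 − 3698 = 42
Sxy = Σxy − (Σx)(Σy)/n = 1527.53 − 1463.29 = 64.24
b = Sxy/Sxx = 64.24/42 = 1.529524
a = ȳ − b·x̄ = 8.5075 − 1.529524·21.5 = -24.377262

-24.3773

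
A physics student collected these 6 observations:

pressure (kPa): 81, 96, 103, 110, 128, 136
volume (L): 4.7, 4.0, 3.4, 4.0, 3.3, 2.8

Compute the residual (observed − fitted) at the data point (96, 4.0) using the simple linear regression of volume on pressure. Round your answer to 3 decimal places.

-0.086

n = 6, Σx = 654, Σy = 22.2, Σxy = 2358.1, Σx² = 73366
Sxx = Σx² − (Σx)²/n = 73366 − 71286 = 2080
Sxy = Σxy − (Σx)(Σy)/n = 2358.1 − 2419.8 = -61.7
b = Sxy/Sxx = -61.7/2080 = -0.029663
a = ȳ − b·x̄ = 3.7 − (-0.029663)·109 = 6.933317
ŷ(96) = 6.933317 + (-0.029663)·96 = 4.085625
residual = y − ŷ = 4.0 − 4.085625 = -0.085625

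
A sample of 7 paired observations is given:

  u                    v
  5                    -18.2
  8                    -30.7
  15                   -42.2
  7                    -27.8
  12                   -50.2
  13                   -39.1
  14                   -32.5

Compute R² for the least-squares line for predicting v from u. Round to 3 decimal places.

n = 7, Σx = 74, Σy = -240.7, Σxy = -2729.9, Σx² = 872, Σy² = 8932.51
Sxx = Σx² − (Σx)²/n = 872 − 782.285714 = 89.714286
Sxy = Σxy − (Σx)(Σy)/n = -2729.9 − (-2544.542857) = -185.357143
Syy = Σy² − (Σy)²/n = 8932.51 − 8276.641429 = 655.868571
R² = Sxy²/(Sxx·Syy) = (-185.357143)²/(89.714286·655.868571) = 0.583902

0.584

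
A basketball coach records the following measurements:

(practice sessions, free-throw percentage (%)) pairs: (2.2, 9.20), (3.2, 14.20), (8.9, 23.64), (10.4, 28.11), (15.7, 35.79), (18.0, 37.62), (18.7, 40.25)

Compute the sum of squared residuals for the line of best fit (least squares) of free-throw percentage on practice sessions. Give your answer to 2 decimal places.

n = 7, Σx = 77.1, Σy = 188.81, Σxy = 2560.158, Σx² = 1122.63, Σy² = 5951.5527
Sxx = Σx² − (Σx)²/n = 1122.63 − 849.201429 = 273.428571
Sxy = Σxy − (Σx)(Σy)/n = 2560.158 − 2079.607286 = 480.550714
Syy = Σy² − (Σy)²/n = 5951.5527 − 5092.745157 = 858.807543
b = Sxy/Sxx = 480.550714/273.428571 = 1.7575
SSE = Syy − b·Sxy = 858.807543 − 1.7575·480.550714 = 14.239662

14.24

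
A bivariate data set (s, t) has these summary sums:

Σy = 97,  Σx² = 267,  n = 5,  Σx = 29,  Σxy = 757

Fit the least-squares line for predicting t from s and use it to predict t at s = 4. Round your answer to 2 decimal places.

15.86

Sxx = Σx² − (Σx)²/n = 267 − 168.2 = 98.8
Sxy = Σxy − (Σx)(Σy)/n = 757 − 562.6 = 194.4
b = Sxy/Sxx = 194.4/98.8 = 1.967611
a = ȳ − b·x̄ = 19.4 − 1.967611·5.8 = 7.987854
ŷ(4) = a + b·4 = 7.987854 + 1.967611·4 = 15.858300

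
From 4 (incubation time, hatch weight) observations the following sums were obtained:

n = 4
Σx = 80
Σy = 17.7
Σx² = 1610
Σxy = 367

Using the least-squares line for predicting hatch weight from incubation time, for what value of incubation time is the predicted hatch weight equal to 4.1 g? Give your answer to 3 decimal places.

Sxx = Σx² − (Σx)²/n = 1610 − 1600 = 10
Sxy = Σxy − (Σx)(Σy)/n = 367 − 354 = 13
b = Sxy/Sxx = 13/10 = 1.3
a = ȳ − b·x̄ = 4.425 − 1.3·20 = -21.575
Set a + b·x = 4.1: x = (4.1 − (-21.575)) / 1.3 = 19.75

19.750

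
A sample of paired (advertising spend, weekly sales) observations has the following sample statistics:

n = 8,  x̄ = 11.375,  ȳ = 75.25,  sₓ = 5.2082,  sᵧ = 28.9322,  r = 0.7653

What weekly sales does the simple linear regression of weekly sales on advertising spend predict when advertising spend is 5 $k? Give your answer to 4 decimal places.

48.1477

b = r · sᵧ/sₓ = 0.7653 · 28.9322/5.2082 = 4.251337
a = ȳ − b·x̄ = 75.25 − 4.251337·11.375 = 26.891043
ŷ(5) = a + b·5 = 26.891043 + 4.251337·5 = 48.147727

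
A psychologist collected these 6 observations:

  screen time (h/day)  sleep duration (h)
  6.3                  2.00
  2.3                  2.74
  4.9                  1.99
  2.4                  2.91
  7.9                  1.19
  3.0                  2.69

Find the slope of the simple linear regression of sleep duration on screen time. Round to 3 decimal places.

n = 6, Σx = 26.8, Σy = 13.52, Σxy = 53.108, Σx² = 146.16
Sxx = Σx² − (Σx)²/n = 146.16 − 119.706667 = 26.453333
Sxy = Σxy − (Σx)(Σy)/n = 53.108 − 60.389333 = -7.281333
b = Sxy/Sxx = -7.281333/26.453333 = -0.275252

-0.275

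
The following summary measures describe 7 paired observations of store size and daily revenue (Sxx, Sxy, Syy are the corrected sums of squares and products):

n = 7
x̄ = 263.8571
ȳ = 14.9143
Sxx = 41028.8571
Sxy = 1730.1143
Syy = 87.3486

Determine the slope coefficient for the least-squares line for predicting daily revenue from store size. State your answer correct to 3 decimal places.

0.042

b = Sxy/Sxx = 1730.1143/41028.8571 = 0.042168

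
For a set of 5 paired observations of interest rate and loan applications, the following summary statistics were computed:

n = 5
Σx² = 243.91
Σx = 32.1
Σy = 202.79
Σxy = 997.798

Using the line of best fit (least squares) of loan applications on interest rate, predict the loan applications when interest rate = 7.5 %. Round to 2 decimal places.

31.88

Sxx = Σx² − (Σx)²/n = 243.91 − 206.082 = 37.828
Sxy = Σxy − (Σx)(Σy)/n = 997.798 − 1301.9118 = -304.1138
b = Sxy/Sxx = -304.1138/37.828 = -8.039384
a = ȳ − b·x̄ = 40.558 − (-8.039384)·6.42 = 92.170842
ŷ(7.5) = a + b·7.5 = 92.170842 + (-8.039384)·7.5 = 31.875466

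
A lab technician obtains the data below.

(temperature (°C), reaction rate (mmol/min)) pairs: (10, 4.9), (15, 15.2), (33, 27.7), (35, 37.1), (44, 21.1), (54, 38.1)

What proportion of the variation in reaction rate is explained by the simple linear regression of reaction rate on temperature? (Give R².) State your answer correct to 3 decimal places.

0.670

n = 6, Σx = 191, Σy = 144.1, Σxy = 5475.4, Σx² = 7491, Σy² = 4295.57
Sxx = Σx² − (Σx)²/n = 7491 − 6080.166667 = 1410.833333
Sxy = Σxy − (Σx)(Σy)/n = 5475.4 − 4587.183333 = 888.216667
Syy = Σy² − (Σy)²/n = 4295.57 − 3460.801667 = 834.768333
R² = Sxy²/(Sxx·Syy) = (888.216667)²/(1410.833333·834.768333) = 0.669879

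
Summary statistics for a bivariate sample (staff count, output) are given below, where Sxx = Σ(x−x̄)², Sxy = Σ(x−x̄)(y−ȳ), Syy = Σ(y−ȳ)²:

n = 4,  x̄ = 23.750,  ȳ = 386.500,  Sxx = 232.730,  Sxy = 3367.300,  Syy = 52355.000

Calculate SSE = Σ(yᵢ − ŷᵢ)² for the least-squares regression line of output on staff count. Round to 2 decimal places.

b = Sxy/Sxx = 3367.3/232.73 = 14.468698
SSE = Syy − b·Sxy = 52355 − 14.468698·3367.3 = 3634.554462

3634.55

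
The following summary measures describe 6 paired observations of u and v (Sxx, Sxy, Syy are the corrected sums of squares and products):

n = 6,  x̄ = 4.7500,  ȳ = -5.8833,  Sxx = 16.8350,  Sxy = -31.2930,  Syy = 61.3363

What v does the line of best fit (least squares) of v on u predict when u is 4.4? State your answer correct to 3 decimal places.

b = Sxy/Sxx = -31.293/16.835 = -1.858806
a = ȳ − b·x̄ = -5.8833 − (-1.858806)·4.75 = 2.946029
ŷ(4.4) = a + b·4.4 = 2.946029 + (-1.858806)·4.4 = -5.232718

-5.233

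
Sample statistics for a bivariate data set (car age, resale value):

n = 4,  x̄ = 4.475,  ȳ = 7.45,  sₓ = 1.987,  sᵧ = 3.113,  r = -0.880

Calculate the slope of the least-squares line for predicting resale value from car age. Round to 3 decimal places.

b = r · sᵧ/sₓ = -0.88 · 3.113/1.987 = -1.378681

-1.379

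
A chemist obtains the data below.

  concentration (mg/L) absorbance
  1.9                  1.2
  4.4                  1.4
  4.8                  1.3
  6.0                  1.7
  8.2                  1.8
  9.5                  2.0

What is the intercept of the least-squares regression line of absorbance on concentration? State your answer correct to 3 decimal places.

n = 6, Σx = 34.8, Σy = 9.4, Σxy = 58.64, Σx² = 239.5
Sxx = Σx² − (Σx)²/n = 239.5 − 201.84 = 37.66
Sxy = Σxy − (Σx)(Σy)/n = 58.64 − 54.52 = 4.12
b = Sxy/Sxx = 4.12/37.66 = 0.109400
a = ȳ − b·x̄ = 1.566667 − 0.109400·5.8 = 0.932147

0.932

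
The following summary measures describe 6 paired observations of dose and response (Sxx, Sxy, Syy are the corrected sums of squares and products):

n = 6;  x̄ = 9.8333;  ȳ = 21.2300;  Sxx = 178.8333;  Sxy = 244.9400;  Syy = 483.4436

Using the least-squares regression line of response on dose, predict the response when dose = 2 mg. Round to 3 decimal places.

b = Sxy/Sxx = 244.94/178.8333 = 1.369655
a = ȳ − b·x̄ = 21.23 − 1.369655·9.8333 = 7.761767
ŷ(2) = a + b·2 = 7.761767 + 1.369655·2 = 10.501078

10.501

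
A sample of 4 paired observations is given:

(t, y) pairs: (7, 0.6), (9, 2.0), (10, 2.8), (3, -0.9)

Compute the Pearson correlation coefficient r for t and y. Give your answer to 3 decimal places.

n = 4, Σx = 29, Σy = 4.5, Σxy = 47.5, Σx² = 239, Σy² = 13.01
Sxx = Σx² − (Σx)²/n = 239 − 210.25 = 28.75
Sxy = Σxy − (Σx)(Σy)/n = 47.5 − 32.625 = 14.875
Syy = Σy² − (Σy)²/n = 13.01 − 5.0625 = 7.9475
r = Sxy/√(Sxx·Syy) = 14.875/√(228.490625) = 14.875/15.115906 = 0.984063

0.984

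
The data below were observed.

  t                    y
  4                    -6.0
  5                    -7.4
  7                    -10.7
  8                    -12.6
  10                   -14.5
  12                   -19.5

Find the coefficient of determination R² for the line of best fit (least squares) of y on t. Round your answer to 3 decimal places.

n = 6, Σx = 46, Σy = -70.7, Σxy = -615.7, Σx² = 398, Σy² = 954.51
Sxx = Σx² − (Σx)²/n = 398 − 352.666667 = 45.333333
Sxy = Σxy − (Σx)(Σy)/n = -615.7 − (-542.033333) = -73.666667
Syy = Σy² − (Σy)²/n = 954.51 − 833.081667 = 121.428333
R² = Sxy²/(Sxx·Syy) = (-73.666667)²/(45.333333·121.428333) = 0.985835

0.986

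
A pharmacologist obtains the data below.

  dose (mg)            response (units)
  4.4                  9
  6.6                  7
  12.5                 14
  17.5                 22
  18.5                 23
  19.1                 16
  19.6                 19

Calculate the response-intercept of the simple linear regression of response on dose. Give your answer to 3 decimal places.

n = 7, Σx = 98.2, Σy = 110, Σxy = 1749.3, Σx² = 1616.64
Sxx = Σx² − (Σx)²/n = 1616.64 − 1377.605714 = 239.034286
Sxy = Σxy − (Σx)(Σy)/n = 1749.3 − 1543.142857 = 206.157143
b = Sxy/Sxx = 206.157143/239.034286 = 0.862458
a = ȳ − b·x̄ = 15.714286 − 0.862458·14.028571 = 3.615226

3.615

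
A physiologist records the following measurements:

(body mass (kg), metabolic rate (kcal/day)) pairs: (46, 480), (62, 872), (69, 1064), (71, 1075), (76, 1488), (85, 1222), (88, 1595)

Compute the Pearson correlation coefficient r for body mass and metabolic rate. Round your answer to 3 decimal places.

n = 7, Σx = 497, Σy = 7796, Σxy = 583203, Σx² = 36507, Σy² = 9529958
Sxx = Σx² − (Σx)²/n = 36507 − 35287 = 1220
Sxy = Σxy − (Σx)(Σy)/n = 583203 − 553516 = 29687
Syy = Σy² − (Σy)²/n = 9529958 − 8682516.571429 = 847441.428571
r = Sxy/√(Sxx·Syy) = 29687/√(1033878542.857143) = 29687/32153.981757 = 0.923276

0.923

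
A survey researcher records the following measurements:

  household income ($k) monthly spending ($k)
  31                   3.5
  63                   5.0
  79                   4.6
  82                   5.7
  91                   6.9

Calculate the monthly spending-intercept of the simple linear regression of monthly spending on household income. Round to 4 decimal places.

n = 5, Σx = 346, Σy = 25.7, Σxy = 1882.2, Σx² = 26176
Sxx = Σx² − (Σx)²/n = 26176 − 23943.2 = 2232.8
Sxy = Σxy − (Σx)(Σy)/n = 1882.2 − 1778.44 = 103.76
b = Sxy/Sxx = 103.76/2232.8 = 0.046471
a = ȳ − b·x̄ = 5.14 − 0.046471·69.2 = 1.924221

1.9242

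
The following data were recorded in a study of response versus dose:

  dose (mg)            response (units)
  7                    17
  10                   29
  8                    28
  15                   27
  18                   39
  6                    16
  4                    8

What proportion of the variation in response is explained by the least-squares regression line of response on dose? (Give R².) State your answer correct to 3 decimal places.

n = 7, Σx = 68, Σy = 164, Σxy = 1868, Σx² = 814, Σy² = 4484
Sxx = Σx² − (Σx)²/n = 814 − 660.571429 = 153.428571
Sxy = Σxy − (Σx)(Σy)/n = 1868 − 1593.142857 = 274.857143
Syy = Σy² − (Σy)²/n = 4484 − 3842.285714 = 641.714286
R² = Sxy²/(Sxx·Syy) = (274.857143)²/(153.428571·641.714286) = 0.767302

0.767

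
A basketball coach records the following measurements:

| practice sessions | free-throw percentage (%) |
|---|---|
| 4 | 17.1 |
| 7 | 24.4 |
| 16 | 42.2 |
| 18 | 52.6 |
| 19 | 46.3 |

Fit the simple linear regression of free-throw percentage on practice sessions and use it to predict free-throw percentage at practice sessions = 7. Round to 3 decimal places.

n = 5, Σx = 64, Σy = 182.6, Σxy = 2740.9, Σx² = 1006
Sxx = Σx² − (Σx)²/n = 1006 − 819.2 = 186.8
Sxy = Σxy − (Σx)(Σy)/n = 2740.9 − 2337.28 = 403.62
b = Sxy/Sxx = 403.62/186.8 = 2.160707
a = ȳ − b·x̄ = 36.52 − 2.160707·12.8 = 8.862955
ŷ(7) = a + b·7 = 8.862955 + 2.160707·7 = 23.987901

23.988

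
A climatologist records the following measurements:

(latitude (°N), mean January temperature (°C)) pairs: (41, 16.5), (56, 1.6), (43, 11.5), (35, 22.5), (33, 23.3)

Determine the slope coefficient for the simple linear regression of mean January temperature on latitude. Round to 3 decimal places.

-0.977

n = 5, Σx = 208, Σy = 75.4, Σxy = 2817, Σx² = 8980
Sxx = Σx² − (Σx)²/n = 8980 − 8652.8 = 327.2
Sxy = Σxy − (Σx)(Σy)/n = 2817 − 3136.64 = -319.64
b = Sxy/Sxx = -319.64/327.2 = -0.976895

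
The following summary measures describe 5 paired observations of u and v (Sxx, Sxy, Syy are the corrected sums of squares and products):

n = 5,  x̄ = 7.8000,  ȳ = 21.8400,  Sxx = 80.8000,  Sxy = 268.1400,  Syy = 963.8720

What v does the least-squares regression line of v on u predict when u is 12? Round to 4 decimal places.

b = Sxy/Sxx = 268.14/80.8 = 3.318564
a = ȳ − b·x̄ = 21.84 − 3.318564·7.8 = -4.044802
ŷ(12) = a + b·12 = -4.044802 + 3.318564·12 = 35.777970

35.7780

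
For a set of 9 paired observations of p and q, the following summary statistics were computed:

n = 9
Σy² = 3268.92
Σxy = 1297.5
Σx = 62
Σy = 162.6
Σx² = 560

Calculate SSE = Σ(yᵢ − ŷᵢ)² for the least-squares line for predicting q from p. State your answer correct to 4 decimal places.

Sxx = Σx² − (Σx)²/n = 560 − 427.111111 = 132.888889
Sxy = Σxy − (Σx)(Σy)/n = 1297.5 − 1120.133333 = 177.366667
Syy = Σy² − (Σy)²/n = 3268.92 − 2937.64 = 331.28
b = Sxy/Sxx = 177.366667/132.888889 = 1.334699
SSE = Syy − b·Sxy = 331.28 − 1.334699·177.366667 = 94.548888

94.5489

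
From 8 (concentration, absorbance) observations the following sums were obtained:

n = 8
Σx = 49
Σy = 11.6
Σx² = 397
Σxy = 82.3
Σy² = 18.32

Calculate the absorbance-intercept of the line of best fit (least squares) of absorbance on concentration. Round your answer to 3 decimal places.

0.739

Sxx = Σx² − (Σx)²/n = 397 − 300.125 = 96.875
Sxy = Σxy − (Σx)(Σy)/n = 82.3 − 71.05 = 11.25
b = Sxy/Sxx = 11.25/96.875 = 0.116129
a = ȳ − b·x̄ = 1.45 − 0.116129·6.125 = 0.738710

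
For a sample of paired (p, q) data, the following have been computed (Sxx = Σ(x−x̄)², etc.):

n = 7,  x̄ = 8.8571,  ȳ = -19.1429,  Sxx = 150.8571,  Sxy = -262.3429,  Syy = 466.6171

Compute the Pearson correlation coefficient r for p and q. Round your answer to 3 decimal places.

r = Sxy/√(Sxx·Syy) = -262.3429/√(70392.502516) = -262.3429/265.315854 = -0.988795

-0.989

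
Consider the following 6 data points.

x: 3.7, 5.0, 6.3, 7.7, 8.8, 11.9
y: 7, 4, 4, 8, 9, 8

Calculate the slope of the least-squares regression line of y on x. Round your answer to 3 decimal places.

n = 6, Σx = 43.4, Σy = 40, Σxy = 307.1, Σx² = 356.72
Sxx = Σx² − (Σx)²/n = 356.72 − 313.926667 = 42.793333
Sxy = Σxy − (Σx)(Σy)/n = 307.1 − 289.333333 = 17.766667
b = Sxy/Sxx = 17.766667/42.793333 = 0.415174

0.415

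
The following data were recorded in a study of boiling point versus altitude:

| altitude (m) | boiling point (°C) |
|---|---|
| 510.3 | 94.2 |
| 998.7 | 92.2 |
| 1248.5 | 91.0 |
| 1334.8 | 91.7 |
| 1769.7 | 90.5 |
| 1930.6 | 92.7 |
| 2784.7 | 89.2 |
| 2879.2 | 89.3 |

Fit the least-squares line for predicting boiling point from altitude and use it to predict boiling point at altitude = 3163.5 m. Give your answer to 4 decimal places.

n = 8, Σx = 13456.5, Σy = 730.8, Σxy = 1220797.33, Σx² = 27501652.25
Sxx = Σx² − (Σx)²/n = 27501652.25 − 22634674.03125 = 4866978.21875
Sxy = Σxy − (Σx)(Σy)/n = 1220797.33 − 1229251.275 = -8453.945
b = Sxy/Sxx = -8453.945/4866978.21875 = -0.001737
a = ȳ − b·x̄ = 91.35 − (-0.001737)·1682.0625 = 94.271744
ŷ(3163.5) = a + b·3163.5 = 94.271744 + (-0.001737)·3163.5 = 88.776742

88.7767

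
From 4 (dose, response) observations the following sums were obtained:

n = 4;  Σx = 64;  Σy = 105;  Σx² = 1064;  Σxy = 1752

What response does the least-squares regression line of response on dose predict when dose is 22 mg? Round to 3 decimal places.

Sxx = Σx² − (Σx)²/n = 1064 − 1024 = 40
Sxy = Σxy − (Σx)(Σy)/n = 1752 − 1680 = 72
b = Sxy/Sxx = 72/40 = 1.8
a = ȳ − b·x̄ = 26.25 − 1.8·16 = -2.55
ŷ(22) = a + b·22 = -2.55 + 1.8·22 = 37.05

37.050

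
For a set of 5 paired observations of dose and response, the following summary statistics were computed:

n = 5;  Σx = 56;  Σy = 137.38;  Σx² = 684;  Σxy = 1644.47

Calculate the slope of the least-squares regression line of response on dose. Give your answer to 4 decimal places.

Sxx = Σx² − (Σx)²/n = 684 − 627.2 = 56.8
Sxy = Σxy − (Σx)(Σy)/n = 1644.47 − 1538.656 = 105.814
b = Sxy/Sxx = 105.814/56.8 = 1.862923

1.8629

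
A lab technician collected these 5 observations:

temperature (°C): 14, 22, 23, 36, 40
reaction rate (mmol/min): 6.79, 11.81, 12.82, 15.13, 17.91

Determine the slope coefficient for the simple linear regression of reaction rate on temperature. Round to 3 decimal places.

0.370

n = 5, Σx = 135, Σy = 64.46, Σxy = 1910.82, Σx² = 4105
Sxx = Σx² − (Σx)²/n = 4105 − 3645 = 460
Sxy = Σxy − (Σx)(Σy)/n = 1910.82 − 1740.42 = 170.4
b = Sxy/Sxx = 170.4/460 = 0.370435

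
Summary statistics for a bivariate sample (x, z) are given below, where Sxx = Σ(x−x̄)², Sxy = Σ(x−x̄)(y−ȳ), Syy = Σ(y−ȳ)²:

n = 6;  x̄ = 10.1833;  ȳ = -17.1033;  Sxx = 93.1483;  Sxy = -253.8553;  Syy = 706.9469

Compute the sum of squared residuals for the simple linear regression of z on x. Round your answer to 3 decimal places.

15.120

b = Sxy/Sxx = -253.8553/93.1483 = -2.725281
SSE = Syy − b·Sxy = 706.9469 − (-2.725281)·(-253.8553) = 15.119853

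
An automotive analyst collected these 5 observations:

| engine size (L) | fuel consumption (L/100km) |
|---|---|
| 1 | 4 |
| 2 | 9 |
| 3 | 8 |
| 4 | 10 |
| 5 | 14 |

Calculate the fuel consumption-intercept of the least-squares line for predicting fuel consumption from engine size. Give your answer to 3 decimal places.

n = 5, Σx = 15, Σy = 45, Σxy = 156, Σx² = 55
Sxx = Σx² − (Σx)²/n = 55 − 45 = 10
Sxy = Σxy − (Σx)(Σy)/n = 156 − 135 = 21
b = Sxy/Sxx = 21/10 = 2.1
a = ȳ − b·x̄ = 9 − 2.1·3 = 2.7

2.700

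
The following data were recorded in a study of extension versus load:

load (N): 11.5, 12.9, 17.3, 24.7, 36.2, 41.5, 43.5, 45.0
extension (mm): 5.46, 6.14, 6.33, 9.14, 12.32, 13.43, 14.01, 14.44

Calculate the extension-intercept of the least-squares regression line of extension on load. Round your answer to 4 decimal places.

n = 8, Σx = 232.6, Σy = 81.27, Σxy = 2739.827, Σx² = 8157.98
Sxx = Σx² − (Σx)²/n = 8157.98 − 6762.845 = 1395.135
Sxy = Σxy − (Σx)(Σy)/n = 2739.827 − 2362.92525 = 376.90175
b = Sxy/Sxx = 376.90175/1395.135 = 0.270154
a = ȳ − b·x̄ = 10.15875 − 0.270154·29.075 = 2.304013

2.3040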